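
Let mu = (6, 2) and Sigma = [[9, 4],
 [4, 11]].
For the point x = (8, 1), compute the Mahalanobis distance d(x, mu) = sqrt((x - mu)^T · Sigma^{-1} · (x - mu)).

Step 1 — centre the observation: (x - mu) = (2, -1).

Step 2 — invert Sigma. det(Sigma) = 9·11 - (4)² = 83.
  Sigma^{-1} = (1/det) · [[d, -b], [-b, a]] = [[0.1325, -0.0482],
 [-0.0482, 0.1084]].

Step 3 — form the quadratic (x - mu)^T · Sigma^{-1} · (x - mu):
  Sigma^{-1} · (x - mu) = (0.3133, -0.2048).
  (x - mu)^T · [Sigma^{-1} · (x - mu)] = (2)·(0.3133) + (-1)·(-0.2048) = 0.8313.

Step 4 — take square root: d = √(0.8313) ≈ 0.9118.

d(x, mu) = √(0.8313) ≈ 0.9118


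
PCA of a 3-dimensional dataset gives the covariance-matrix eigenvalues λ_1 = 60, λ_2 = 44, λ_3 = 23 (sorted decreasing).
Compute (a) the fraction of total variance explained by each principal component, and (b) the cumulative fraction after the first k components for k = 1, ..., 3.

Step 1 — total variance = trace(Sigma) = Σ λ_i = 60 + 44 + 23 = 127.

Step 2 — fraction explained by component i = λ_i / Σ λ:
  PC1: 60/127 = 0.4724
  PC2: 44/127 = 0.3465
  PC3: 23/127 = 0.1811

Step 3 — cumulative fraction after k components = (λ_1 + ... + λ_k) / Σ λ:
  k = 1: 60/127 = 0.4724
  k = 2: (60 + 44)/127 = 104/127 = 0.8189
  k = 3: (60 + 44 + 23)/127 = 127/127 = 1

Summary (fraction, with percent):

explained: PC1 0.4724 (47.24%), PC2 0.3465 (34.65%), PC3 0.1811 (18.11%);  cumulative: 0.4724, 0.8189, 1


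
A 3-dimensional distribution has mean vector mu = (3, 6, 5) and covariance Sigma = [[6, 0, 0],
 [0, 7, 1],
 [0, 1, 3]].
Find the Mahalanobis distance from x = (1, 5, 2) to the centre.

Step 1 — centre the observation: (x - mu) = (-2, -1, -3).

Step 2 — invert Sigma (cofactor / det for 3×3, or solve directly):
  Sigma^{-1} = [[0.1667, 0, 0],
 [0, 0.15, -0.05],
 [0, -0.05, 0.35]].

Step 3 — form the quadratic (x - mu)^T · Sigma^{-1} · (x - mu):
  Sigma^{-1} · (x - mu) = (-0.3333, 0, -1).
  (x - mu)^T · [Sigma^{-1} · (x - mu)] = (-2)·(-0.3333) + (-1)·(0) + (-3)·(-1) = 3.6667.

Step 4 — take square root: d = √(3.6667) ≈ 1.9149.

d(x, mu) = √(3.6667) ≈ 1.9149


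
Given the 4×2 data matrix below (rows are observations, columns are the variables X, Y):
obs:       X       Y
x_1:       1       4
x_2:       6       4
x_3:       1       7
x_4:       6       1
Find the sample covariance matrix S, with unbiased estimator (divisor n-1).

Step 1 — column means:
  mean(X) = (1 + 6 + 1 + 6) / 4 = 14/4 = 3.5
  mean(Y) = (4 + 4 + 7 + 1) / 4 = 16/4 = 4

Step 2 — sample covariance S[i,j] = (1/(n-1)) · Σ_k (x_{k,i} - mean_i) · (x_{k,j} - mean_j), with n-1 = 3.
  S[X,X] = ((-2.5)·(-2.5) + (2.5)·(2.5) + (-2.5)·(-2.5) + (2.5)·(2.5)) / 3 = 25/3 = 8.3333
  S[X,Y] = ((-2.5)·(0) + (2.5)·(0) + (-2.5)·(3) + (2.5)·(-3)) / 3 = -15/3 = -5
  S[Y,Y] = ((0)·(0) + (0)·(0) + (3)·(3) + (-3)·(-3)) / 3 = 18/3 = 6

S is symmetric (S[j,i] = S[i,j]). Assembling:

S = [[8.3333, -5],
 [-5, 6]]


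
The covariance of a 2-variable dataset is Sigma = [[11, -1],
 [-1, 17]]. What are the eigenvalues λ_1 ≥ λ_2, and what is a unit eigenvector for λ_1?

Step 1 — characteristic polynomial of 2×2 Sigma:
  det(Sigma - λI) = λ² - trace · λ + det = 0.
  trace = 11 + 17 = 28, det = 11·17 - (-1)² = 186.
Step 2 — discriminant:
  Δ = trace² - 4·det = 784 - 744 = 40.
Step 3 — eigenvalues:
  λ = (trace ± √Δ)/2 = (28 ± 6.3246)/2,
  λ_1 = 17.1623,  λ_2 = 10.8377.

Step 4 — unit eigenvector for λ_1: solve (Sigma - λ_1 I)v = 0. First row:
  (11 - 17.1623)·v_x + (-1)·v_y = 0, i.e. (-6.1623)·v_x + (-1)·v_y = 0,
  so v ∝ (b, λ_1 - a) = (-1, 6.1623); multiply by -1 so the first entry is positive: u = (1, -6.1623).
  ||u|| = √((1)² + (-6.1623)²) = √(38.9737) ≈ 6.2429,
  v_1 = u/||u|| ≈ (0.1602, -0.9871) (||v_1|| = 1).

λ_1 = 17.1623,  λ_2 = 10.8377;  v_1 ≈ (0.1602, -0.9871)


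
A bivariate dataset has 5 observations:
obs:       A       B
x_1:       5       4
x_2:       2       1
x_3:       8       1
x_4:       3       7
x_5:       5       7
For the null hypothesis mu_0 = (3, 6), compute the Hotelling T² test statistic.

Step 1 — sample mean vector:
  mean(A) = (5 + 2 + 8 + 3 + 5) / 5 = 23/5 = 4.6
  mean(B) = (4 + 1 + 1 + 7 + 7) / 5 = 20/5 = 4
  x̄ = (4.6, 4),  deviation x̄ - mu_0 = (4.6, 4) - (3, 6) = (1.6, -2).

Step 2 — sample covariance matrix, S[i,j] = (1/(n-1)) · Σ_k (x_{k,i} - mean_i) · (x_{k,j} - mean_j), divisor n-1 = 4:
  S[A,A] = ((0.4)·(0.4) + (-2.6)·(-2.6) + (3.4)·(3.4) + (-1.6)·(-1.6) + (0.4)·(0.4)) / 4 = 21.2/4 = 5.3
  S[A,B] = ((0.4)·(0) + (-2.6)·(-3) + (3.4)·(-3) + (-1.6)·(3) + (0.4)·(3)) / 4 = -6/4 = -1.5
  S[B,B] = ((0)·(0) + (-3)·(-3) + (-3)·(-3) + (3)·(3) + (3)·(3)) / 4 = 36/4 = 9
  S = [[5.3, -1.5],
 [-1.5, 9]].

Step 3 — invert S. det(S) = 5.3·9 - (-1.5)² = 45.45.
  S^{-1} = (1/det) · [[d, -b], [-b, a]] = [[0.198, 0.033],
 [0.033, 0.1166]].

Step 4 — quadratic form (x̄ - mu_0)^T · S^{-1} · (x̄ - mu_0):
  S^{-1} · (x̄ - mu_0) = (0.2508, -0.1804),
  (x̄ - mu_0)^T · [...] = (1.6)·(0.2508) + (-2)·(-0.1804) = 0.7622.

Step 5 — scale by n: T² = 5 · 0.7622 = 3.8108.

T² ≈ 3.8108


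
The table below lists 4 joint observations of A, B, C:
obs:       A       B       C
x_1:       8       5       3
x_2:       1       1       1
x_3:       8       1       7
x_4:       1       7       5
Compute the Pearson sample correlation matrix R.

Step 1 — column means:
  mean(A) = (8 + 1 + 8 + 1) / 4 = 18/4 = 4.5
  mean(B) = (5 + 1 + 1 + 7) / 4 = 14/4 = 3.5
  mean(C) = (3 + 1 + 7 + 5) / 4 = 16/4 = 4

Step 2 — sample variances and covariances s[i,j] = (1/(n-1)) · Σ_k (x_{k,i} - mean_i) · (x_{k,j} - mean_j), with n-1 = 3:
  s[A,A] = ((3.5)·(3.5) + (-3.5)·(-3.5) + (3.5)·(3.5) + (-3.5)·(-3.5)) / 3 = 49/3 = 16.3333
  s[A,B] = ((3.5)·(1.5) + (-3.5)·(-2.5) + (3.5)·(-2.5) + (-3.5)·(3.5)) / 3 = -7/3 = -2.3333
  s[A,C] = ((3.5)·(-1) + (-3.5)·(-3) + (3.5)·(3) + (-3.5)·(1)) / 3 = 14/3 = 4.6667
  s[B,B] = ((1.5)·(1.5) + (-2.5)·(-2.5) + (-2.5)·(-2.5) + (3.5)·(3.5)) / 3 = 27/3 = 9
  s[B,C] = ((1.5)·(-1) + (-2.5)·(-3) + (-2.5)·(3) + (3.5)·(1)) / 3 = 2/3 = 0.6667
  s[C,C] = ((-1)·(-1) + (-3)·(-3) + (3)·(3) + (1)·(1)) / 3 = 20/3 = 6.6667
  Sample standard deviations s_i = √(s[i,i]):
  s(A) = √(16.3333) = 4.0415
  s(B) = √(9) = 3
  s(C) = √(6.6667) = 2.582

Step 3 — r_{ij} = s_{ij} / (s_i · s_j):
  r[A,A] = 1 (diagonal).
  r[A,B] = -2.3333 / (4.0415 · 3) = -2.3333 / 12.1244 = -0.1925
  r[A,C] = 4.6667 / (4.0415 · 2.582) = 4.6667 / 10.435 = 0.4472
  r[B,B] = 1 (diagonal).
  r[B,C] = 0.6667 / (3 · 2.582) = 0.6667 / 7.746 = 0.0861
  r[C,C] = 1 (diagonal).

R is symmetric with unit diagonal. Assembling:

R = [[1, -0.1925, 0.4472],
 [-0.1925, 1, 0.0861],
 [0.4472, 0.0861, 1]]


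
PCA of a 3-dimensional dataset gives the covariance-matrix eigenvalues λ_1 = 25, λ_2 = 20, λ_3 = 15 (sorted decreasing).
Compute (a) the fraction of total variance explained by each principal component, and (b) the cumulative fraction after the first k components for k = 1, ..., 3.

Step 1 — total variance = trace(Sigma) = Σ λ_i = 25 + 20 + 15 = 60.

Step 2 — fraction explained by component i = λ_i / Σ λ:
  PC1: 25/60 = 0.4167
  PC2: 20/60 = 0.3333
  PC3: 15/60 = 0.25

Step 3 — cumulative fraction after k components = (λ_1 + ... + λ_k) / Σ λ:
  k = 1: 25/60 = 0.4167
  k = 2: (25 + 20)/60 = 45/60 = 0.75
  k = 3: (25 + 20 + 15)/60 = 60/60 = 1

Summary (fraction, with percent):

explained: PC1 0.4167 (41.67%), PC2 0.3333 (33.33%), PC3 0.25 (25%);  cumulative: 0.4167, 0.75, 1


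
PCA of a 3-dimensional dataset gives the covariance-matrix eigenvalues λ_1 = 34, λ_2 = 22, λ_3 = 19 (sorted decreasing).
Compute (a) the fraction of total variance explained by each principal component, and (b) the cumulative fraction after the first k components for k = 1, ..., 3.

Step 1 — total variance = trace(Sigma) = Σ λ_i = 34 + 22 + 19 = 75.

Step 2 — fraction explained by component i = λ_i / Σ λ:
  PC1: 34/75 = 0.4533
  PC2: 22/75 = 0.2933
  PC3: 19/75 = 0.2533

Step 3 — cumulative fraction after k components = (λ_1 + ... + λ_k) / Σ λ:
  k = 1: 34/75 = 0.4533
  k = 2: (34 + 22)/75 = 56/75 = 0.7467
  k = 3: (34 + 22 + 19)/75 = 75/75 = 1

Summary (fraction, with percent):

explained: PC1 0.4533 (45.33%), PC2 0.2933 (29.33%), PC3 0.2533 (25.33%);  cumulative: 0.4533, 0.7467, 1


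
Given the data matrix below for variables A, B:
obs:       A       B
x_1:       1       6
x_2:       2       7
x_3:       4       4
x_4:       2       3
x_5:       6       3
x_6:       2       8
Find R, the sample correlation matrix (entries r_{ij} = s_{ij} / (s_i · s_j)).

Step 1 — column means:
  mean(A) = (1 + 2 + 4 + 2 + 6 + 2) / 6 = 17/6 = 2.8333
  mean(B) = (6 + 7 + 4 + 3 + 3 + 8) / 6 = 31/6 = 5.1667

Step 2 — sample variances and covariances s[i,j] = (1/(n-1)) · Σ_k (x_{k,i} - mean_i) · (x_{k,j} - mean_j), with n-1 = 5:
  s[A,A] = ((-1.8333)·(-1.8333) + (-0.8333)·(-0.8333) + (1.1667)·(1.1667) + (-0.8333)·(-0.8333) + (3.1667)·(3.1667) + (-0.8333)·(-0.8333)) / 5 = 16.8333/5 = 3.3667
  s[A,B] = ((-1.8333)·(0.8333) + (-0.8333)·(1.8333) + (1.1667)·(-1.1667) + (-0.8333)·(-2.1667) + (3.1667)·(-2.1667) + (-0.8333)·(2.8333)) / 5 = -11.8333/5 = -2.3667
  s[B,B] = ((0.8333)·(0.8333) + (1.8333)·(1.8333) + (-1.1667)·(-1.1667) + (-2.1667)·(-2.1667) + (-2.1667)·(-2.1667) + (2.8333)·(2.8333)) / 5 = 22.8333/5 = 4.5667
  Sample standard deviations s_i = √(s[i,i]):
  s(A) = √(3.3667) = 1.8348
  s(B) = √(4.5667) = 2.137

Step 3 — r_{ij} = s_{ij} / (s_i · s_j):
  r[A,A] = 1 (diagonal).
  r[A,B] = -2.3667 / (1.8348 · 2.137) = -2.3667 / 3.921 = -0.6036
  r[B,B] = 1 (diagonal).

R is symmetric with unit diagonal. Assembling:

R = [[1, -0.6036],
 [-0.6036, 1]]


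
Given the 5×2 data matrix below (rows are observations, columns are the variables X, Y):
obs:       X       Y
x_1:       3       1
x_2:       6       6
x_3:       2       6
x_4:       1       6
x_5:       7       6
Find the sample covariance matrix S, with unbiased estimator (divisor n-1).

Step 1 — column means:
  mean(X) = (3 + 6 + 2 + 1 + 7) / 5 = 19/5 = 3.8
  mean(Y) = (1 + 6 + 6 + 6 + 6) / 5 = 25/5 = 5

Step 2 — sample covariance S[i,j] = (1/(n-1)) · Σ_k (x_{k,i} - mean_i) · (x_{k,j} - mean_j), with n-1 = 4.
  S[X,X] = ((-0.8)·(-0.8) + (2.2)·(2.2) + (-1.8)·(-1.8) + (-2.8)·(-2.8) + (3.2)·(3.2)) / 4 = 26.8/4 = 6.7
  S[X,Y] = ((-0.8)·(-4) + (2.2)·(1) + (-1.8)·(1) + (-2.8)·(1) + (3.2)·(1)) / 4 = 4/4 = 1
  S[Y,Y] = ((-4)·(-4) + (1)·(1) + (1)·(1) + (1)·(1) + (1)·(1)) / 4 = 20/4 = 5

S is symmetric (S[j,i] = S[i,j]). Assembling:

S = [[6.7, 1],
 [1, 5]]


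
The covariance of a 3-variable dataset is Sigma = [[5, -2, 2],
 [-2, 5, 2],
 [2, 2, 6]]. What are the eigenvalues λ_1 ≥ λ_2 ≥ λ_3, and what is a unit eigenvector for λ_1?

Step 1 — characteristic polynomial p(λ) = det(λI - Sigma) = λ³ - tr·λ² + c_1·λ - det, where tr = trace, c_1 = sum of the principal 2×2 minors, det = det(Sigma):
  tr = 5 + 5 + 6 = 16,
  c_1 = (5·5 - (-2)²) + (5·6 - (2)²) + (5·6 - (2)²) = 21 + 26 + 26 = 73,
  det = 5·(5·6 - (2)²) - (-2)·((-2)·6 - (2)·(2)) + (2)·((-2)·(2) - 5·(2)) = 5·(26) - (-2)·(-16) + (2)·(-14) = 70.
  So p(λ) = λ³ - 16λ² + 73λ - 70.
Step 2 — look for an integer root (rational root theorem: any rational root is an integer divisor of 70). Testing λ = 7:
  p(7) = 343 - 784 + 511 - 70 = 0  ✓
  Dividing out (λ - 7): p(λ) = (λ - 7)(λ² - 9λ + 10).
Step 3 — remaining eigenvalues from the quadratic λ² - 9λ + 10 = 0:
  Δ = 9² - 4·10 = 81 - 40 = 41,  λ = (9 ± √41)/2 = (9 ± 6.4031)/2 ≈ 7.7016 or 1.2984.
  Sorted: λ_1 = 7.7016,  λ_2 = 7,  λ_3 = 1.2984  (check: sum = 16 = tr ✓).

Step 4 — unit eigenvector for λ_1 ≈ 7.7016: v spans the null space of (Sigma - λ_1 I), whose rows are
  r_1 = (-2.7016, -2, 2),  r_2 = (-2, -2.7016, 2),  r_3 = (2, 2, -1.7016).
  v is orthogonal to every row, so take v ∝ r_1 × r_2 = ((-2)·(2) - (2)·(-2.7016), (2)·(-2) - (-2.7016)·(2), (-2.7016)·(-2.7016) - (-2)·(-2)) ≈ (1.4031, 1.4031, 3.2984).
  Let u = (1.4031, 1.4031, 3.2984).
  ||u|| = √((1.4031)² + (1.4031)² + (3.2984)²) = √(14.8172) ≈ 3.8493,  v_1 = u/||u|| ≈ (0.3645, 0.3645, 0.8569) (||v_1|| = 1).

λ_1 = 7.7016,  λ_2 = 7,  λ_3 = 1.2984;  v_1 ≈ (0.3645, 0.3645, 0.8569)


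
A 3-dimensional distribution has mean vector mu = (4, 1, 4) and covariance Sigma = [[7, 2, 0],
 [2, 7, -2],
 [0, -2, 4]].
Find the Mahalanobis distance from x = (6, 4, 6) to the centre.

Step 1 — centre the observation: (x - mu) = (2, 3, 2).

Step 2 — invert Sigma (cofactor / det for 3×3, or solve directly):
  Sigma^{-1} = [[0.1579, -0.0526, -0.0263],
 [-0.0526, 0.1842, 0.0921],
 [-0.0263, 0.0921, 0.2961]].

Step 3 — form the quadratic (x - mu)^T · Sigma^{-1} · (x - mu):
  Sigma^{-1} · (x - mu) = (0.1053, 0.6316, 0.8158).
  (x - mu)^T · [Sigma^{-1} · (x - mu)] = (2)·(0.1053) + (3)·(0.6316) + (2)·(0.8158) = 3.7368.

Step 4 — take square root: d = √(3.7368) ≈ 1.9331.

d(x, mu) = √(3.7368) ≈ 1.9331


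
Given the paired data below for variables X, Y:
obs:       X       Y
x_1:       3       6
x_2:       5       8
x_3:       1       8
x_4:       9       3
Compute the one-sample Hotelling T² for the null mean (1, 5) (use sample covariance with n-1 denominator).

Step 1 — sample mean vector:
  mean(X) = (3 + 5 + 1 + 9) / 4 = 18/4 = 4.5
  mean(Y) = (6 + 8 + 8 + 3) / 4 = 25/4 = 6.25
  x̄ = (4.5, 6.25),  deviation x̄ - mu_0 = (4.5, 6.25) - (1, 5) = (3.5, 1.25).

Step 2 — sample covariance matrix, S[i,j] = (1/(n-1)) · Σ_k (x_{k,i} - mean_i) · (x_{k,j} - mean_j), divisor n-1 = 3:
  S[X,X] = ((-1.5)·(-1.5) + (0.5)·(0.5) + (-3.5)·(-3.5) + (4.5)·(4.5)) / 3 = 35/3 = 11.6667
  S[X,Y] = ((-1.5)·(-0.25) + (0.5)·(1.75) + (-3.5)·(1.75) + (4.5)·(-3.25)) / 3 = -19.5/3 = -6.5
  S[Y,Y] = ((-0.25)·(-0.25) + (1.75)·(1.75) + (1.75)·(1.75) + (-3.25)·(-3.25)) / 3 = 16.75/3 = 5.5833
  S = [[11.6667, -6.5],
 [-6.5, 5.5833]].

Step 3 — invert S. det(S) = 11.6667·5.5833 - (-6.5)² = 22.8889.
  S^{-1} = (1/det) · [[d, -b], [-b, a]] = [[0.2439, 0.284],
 [0.284, 0.5097]].

Step 4 — quadratic form (x̄ - mu_0)^T · S^{-1} · (x̄ - mu_0):
  S^{-1} · (x̄ - mu_0) = (1.2087, 1.6311),
  (x̄ - mu_0)^T · [...] = (3.5)·(1.2087) + (1.25)·(1.6311) = 6.2694.

Step 5 — scale by n: T² = 4 · 6.2694 = 25.0777.

T² ≈ 25.0777


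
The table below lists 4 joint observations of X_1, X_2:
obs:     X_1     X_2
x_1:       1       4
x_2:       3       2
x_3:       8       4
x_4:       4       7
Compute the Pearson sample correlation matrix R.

Step 1 — column means:
  mean(X_1) = (1 + 3 + 8 + 4) / 4 = 16/4 = 4
  mean(X_2) = (4 + 2 + 4 + 7) / 4 = 17/4 = 4.25

Step 2 — sample variances and covariances s[i,j] = (1/(n-1)) · Σ_k (x_{k,i} - mean_i) · (x_{k,j} - mean_j), with n-1 = 3:
  s[X_1,X_1] = ((-3)·(-3) + (-1)·(-1) + (4)·(4) + (0)·(0)) / 3 = 26/3 = 8.6667
  s[X_1,X_2] = ((-3)·(-0.25) + (-1)·(-2.25) + (4)·(-0.25) + (0)·(2.75)) / 3 = 2/3 = 0.6667
  s[X_2,X_2] = ((-0.25)·(-0.25) + (-2.25)·(-2.25) + (-0.25)·(-0.25) + (2.75)·(2.75)) / 3 = 12.75/3 = 4.25
  Sample standard deviations s_i = √(s[i,i]):
  s(X_1) = √(8.6667) = 2.9439
  s(X_2) = √(4.25) = 2.0616

Step 3 — r_{ij} = s_{ij} / (s_i · s_j):
  r[X_1,X_1] = 1 (diagonal).
  r[X_1,X_2] = 0.6667 / (2.9439 · 2.0616) = 0.6667 / 6.069 = 0.1098
  r[X_2,X_2] = 1 (diagonal).

R is symmetric with unit diagonal. Assembling:

R = [[1, 0.1098],
 [0.1098, 1]]


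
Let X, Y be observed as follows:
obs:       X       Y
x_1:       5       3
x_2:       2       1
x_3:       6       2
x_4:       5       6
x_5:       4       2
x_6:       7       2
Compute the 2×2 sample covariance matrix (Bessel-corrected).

Step 1 — column means:
  mean(X) = (5 + 2 + 6 + 5 + 4 + 7) / 6 = 29/6 = 4.8333
  mean(Y) = (3 + 1 + 2 + 6 + 2 + 2) / 6 = 16/6 = 2.6667

Step 2 — sample covariance S[i,j] = (1/(n-1)) · Σ_k (x_{k,i} - mean_i) · (x_{k,j} - mean_j), with n-1 = 5.
  S[X,X] = ((0.1667)·(0.1667) + (-2.8333)·(-2.8333) + (1.1667)·(1.1667) + (0.1667)·(0.1667) + (-0.8333)·(-0.8333) + (2.1667)·(2.1667)) / 5 = 14.8333/5 = 2.9667
  S[X,Y] = ((0.1667)·(0.3333) + (-2.8333)·(-1.6667) + (1.1667)·(-0.6667) + (0.1667)·(3.3333) + (-0.8333)·(-0.6667) + (2.1667)·(-0.6667)) / 5 = 3.6667/5 = 0.7333
  S[Y,Y] = ((0.3333)·(0.3333) + (-1.6667)·(-1.6667) + (-0.6667)·(-0.6667) + (3.3333)·(3.3333) + (-0.6667)·(-0.6667) + (-0.6667)·(-0.6667)) / 5 = 15.3333/5 = 3.0667

S is symmetric (S[j,i] = S[i,j]). Assembling:

S = [[2.9667, 0.7333],
 [0.7333, 3.0667]]


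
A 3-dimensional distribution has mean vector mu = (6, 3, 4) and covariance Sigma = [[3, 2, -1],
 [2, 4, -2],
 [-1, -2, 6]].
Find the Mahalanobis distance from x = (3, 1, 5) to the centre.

Step 1 — centre the observation: (x - mu) = (-3, -2, 1).

Step 2 — invert Sigma (cofactor / det for 3×3, or solve directly):
  Sigma^{-1} = [[0.5, -0.25, 0],
 [-0.25, 0.425, 0.1],
 [0, 0.1, 0.2]].

Step 3 — form the quadratic (x - mu)^T · Sigma^{-1} · (x - mu):
  Sigma^{-1} · (x - mu) = (-1, 0, 0).
  (x - mu)^T · [Sigma^{-1} · (x - mu)] = (-3)·(-1) + (-2)·(0) + (1)·(0) = 3.

Step 4 — take square root: d = √(3) ≈ 1.7321.

d(x, mu) = √(3) ≈ 1.7321


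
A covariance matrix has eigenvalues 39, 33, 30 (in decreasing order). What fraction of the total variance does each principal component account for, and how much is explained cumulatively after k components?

Step 1 — total variance = trace(Sigma) = Σ λ_i = 39 + 33 + 30 = 102.

Step 2 — fraction explained by component i = λ_i / Σ λ:
  PC1: 39/102 = 0.3824
  PC2: 33/102 = 0.3235
  PC3: 30/102 = 0.2941

Step 3 — cumulative fraction after k components = (λ_1 + ... + λ_k) / Σ λ:
  k = 1: 39/102 = 0.3824
  k = 2: (39 + 33)/102 = 72/102 = 0.7059
  k = 3: (39 + 33 + 30)/102 = 102/102 = 1

Summary (fraction, with percent):

explained: PC1 0.3824 (38.24%), PC2 0.3235 (32.35%), PC3 0.2941 (29.41%);  cumulative: 0.3824, 0.7059, 1


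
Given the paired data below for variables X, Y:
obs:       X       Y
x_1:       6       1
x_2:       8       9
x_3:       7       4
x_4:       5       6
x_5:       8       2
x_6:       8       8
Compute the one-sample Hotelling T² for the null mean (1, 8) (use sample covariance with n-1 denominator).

Step 1 — sample mean vector:
  mean(X) = (6 + 8 + 7 + 5 + 8 + 8) / 6 = 42/6 = 7
  mean(Y) = (1 + 9 + 4 + 6 + 2 + 8) / 6 = 30/6 = 5
  x̄ = (7, 5),  deviation x̄ - mu_0 = (7, 5) - (1, 8) = (6, -3).

Step 2 — sample covariance matrix, S[i,j] = (1/(n-1)) · Σ_k (x_{k,i} - mean_i) · (x_{k,j} - mean_j), divisor n-1 = 5:
  S[X,X] = ((-1)·(-1) + (1)·(1) + (0)·(0) + (-2)·(-2) + (1)·(1) + (1)·(1)) / 5 = 8/5 = 1.6
  S[X,Y] = ((-1)·(-4) + (1)·(4) + (0)·(-1) + (-2)·(1) + (1)·(-3) + (1)·(3)) / 5 = 6/5 = 1.2
  S[Y,Y] = ((-4)·(-4) + (4)·(4) + (-1)·(-1) + (1)·(1) + (-3)·(-3) + (3)·(3)) / 5 = 52/5 = 10.4
  S = [[1.6, 1.2],
 [1.2, 10.4]].

Step 3 — invert S. det(S) = 1.6·10.4 - (1.2)² = 15.2.
  S^{-1} = (1/det) · [[d, -b], [-b, a]] = [[0.6842, -0.0789],
 [-0.0789, 0.1053]].

Step 4 — quadratic form (x̄ - mu_0)^T · S^{-1} · (x̄ - mu_0):
  S^{-1} · (x̄ - mu_0) = (4.3421, -0.7895),
  (x̄ - mu_0)^T · [...] = (6)·(4.3421) + (-3)·(-0.7895) = 28.4211.

Step 5 — scale by n: T² = 6 · 28.4211 = 170.5263.

T² ≈ 170.5263


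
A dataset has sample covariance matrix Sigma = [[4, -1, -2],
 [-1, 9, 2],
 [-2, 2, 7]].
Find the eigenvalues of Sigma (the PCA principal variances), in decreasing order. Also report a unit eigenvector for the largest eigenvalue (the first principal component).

Step 1 — characteristic polynomial p(λ) = det(λI - Sigma) = λ³ - tr·λ² + c_1·λ - det, where tr = trace, c_1 = sum of the principal 2×2 minors, det = det(Sigma):
  tr = 4 + 9 + 7 = 20,
  c_1 = (4·9 - (-1)²) + (4·7 - (-2)²) + (9·7 - (2)²) = 35 + 24 + 59 = 118,
  det = 4·(9·7 - (2)²) - (-1)·((-1)·7 - (2)·(-2)) + (-2)·((-1)·(2) - 9·(-2)) = 4·(59) - (-1)·(-3) + (-2)·(16) = 201.
  So p(λ) = λ³ - 20λ² + 118λ - 201.
Step 2 — look for an integer root (rational root theorem: any rational root is an integer divisor of 201). Testing λ = 3:
  p(3) = 27 - 180 + 354 - 201 = 0  ✓
  Dividing out (λ - 3): p(λ) = (λ - 3)(λ² - 17λ + 67).
Step 3 — remaining eigenvalues from the quadratic λ² - 17λ + 67 = 0:
  Δ = 17² - 4·67 = 289 - 268 = 21,  λ = (17 ± √21)/2 = (17 ± 4.5826)/2 ≈ 10.7913 or 6.2087.
  Sorted: λ_1 = 10.7913,  λ_2 = 6.2087,  λ_3 = 3  (check: sum = 20 = tr ✓).

Step 4 — unit eigenvector for λ_1 ≈ 10.7913: v spans the null space of (Sigma - λ_1 I), whose rows are
  r_1 = (-6.7913, -1, -2),  r_2 = (-1, -1.7913, 2),  r_3 = (-2, 2, -3.7913).
  v is orthogonal to every row, so take v ∝ r_1 × r_2 = ((-1)·(2) - (-2)·(-1.7913), (-2)·(-1) - (-6.7913)·(2), (-6.7913)·(-1.7913) - (-1)·(-1)) ≈ (-5.5826, 15.5826, 11.1652).
  Rescale (multiply by -1 so the first nonzero entry is positive): u = (5.5826, -15.5826, -11.1652).
  ||u|| = √((5.5826)² + (-15.5826)² + (-11.1652)²) = √(398.6424) ≈ 19.966,  v_1 = u/||u|| ≈ (0.2796, -0.7805, -0.5592) (||v_1|| = 1).

λ_1 = 10.7913,  λ_2 = 6.2087,  λ_3 = 3;  v_1 ≈ (0.2796, -0.7805, -0.5592)


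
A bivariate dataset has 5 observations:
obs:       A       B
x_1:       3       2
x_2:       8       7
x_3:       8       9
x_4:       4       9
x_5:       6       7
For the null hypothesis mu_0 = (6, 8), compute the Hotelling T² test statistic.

Step 1 — sample mean vector:
  mean(A) = (3 + 8 + 8 + 4 + 6) / 5 = 29/5 = 5.8
  mean(B) = (2 + 7 + 9 + 9 + 7) / 5 = 34/5 = 6.8
  x̄ = (5.8, 6.8),  deviation x̄ - mu_0 = (5.8, 6.8) - (6, 8) = (-0.2, -1.2).

Step 2 — sample covariance matrix, S[i,j] = (1/(n-1)) · Σ_k (x_{k,i} - mean_i) · (x_{k,j} - mean_j), divisor n-1 = 4:
  S[A,A] = ((-2.8)·(-2.8) + (2.2)·(2.2) + (2.2)·(2.2) + (-1.8)·(-1.8) + (0.2)·(0.2)) / 4 = 20.8/4 = 5.2
  S[A,B] = ((-2.8)·(-4.8) + (2.2)·(0.2) + (2.2)·(2.2) + (-1.8)·(2.2) + (0.2)·(0.2)) / 4 = 14.8/4 = 3.7
  S[B,B] = ((-4.8)·(-4.8) + (0.2)·(0.2) + (2.2)·(2.2) + (2.2)·(2.2) + (0.2)·(0.2)) / 4 = 32.8/4 = 8.2
  S = [[5.2, 3.7],
 [3.7, 8.2]].

Step 3 — invert S. det(S) = 5.2·8.2 - (3.7)² = 28.95.
  S^{-1} = (1/det) · [[d, -b], [-b, a]] = [[0.2832, -0.1278],
 [-0.1278, 0.1796]].

Step 4 — quadratic form (x̄ - mu_0)^T · S^{-1} · (x̄ - mu_0):
  S^{-1} · (x̄ - mu_0) = (0.0967, -0.19),
  (x̄ - mu_0)^T · [...] = (-0.2)·(0.0967) + (-1.2)·(-0.19) = 0.2086.

Step 5 — scale by n: T² = 5 · 0.2086 = 1.0432.

T² ≈ 1.0432


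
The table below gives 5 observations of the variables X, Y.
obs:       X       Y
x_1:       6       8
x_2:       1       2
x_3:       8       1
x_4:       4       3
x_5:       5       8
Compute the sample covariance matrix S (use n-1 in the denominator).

Step 1 — column means:
  mean(X) = (6 + 1 + 8 + 4 + 5) / 5 = 24/5 = 4.8
  mean(Y) = (8 + 2 + 1 + 3 + 8) / 5 = 22/5 = 4.4

Step 2 — sample covariance S[i,j] = (1/(n-1)) · Σ_k (x_{k,i} - mean_i) · (x_{k,j} - mean_j), with n-1 = 4.
  S[X,X] = ((1.2)·(1.2) + (-3.8)·(-3.8) + (3.2)·(3.2) + (-0.8)·(-0.8) + (0.2)·(0.2)) / 4 = 26.8/4 = 6.7
  S[X,Y] = ((1.2)·(3.6) + (-3.8)·(-2.4) + (3.2)·(-3.4) + (-0.8)·(-1.4) + (0.2)·(3.6)) / 4 = 4.4/4 = 1.1
  S[Y,Y] = ((3.6)·(3.6) + (-2.4)·(-2.4) + (-3.4)·(-3.4) + (-1.4)·(-1.4) + (3.6)·(3.6)) / 4 = 45.2/4 = 11.3

S is symmetric (S[j,i] = S[i,j]). Assembling:

S = [[6.7, 1.1],
 [1.1, 11.3]]


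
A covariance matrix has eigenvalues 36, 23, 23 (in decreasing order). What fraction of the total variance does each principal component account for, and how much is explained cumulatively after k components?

Step 1 — total variance = trace(Sigma) = Σ λ_i = 36 + 23 + 23 = 82.

Step 2 — fraction explained by component i = λ_i / Σ λ:
  PC1: 36/82 = 0.439
  PC2: 23/82 = 0.2805
  PC3: 23/82 = 0.2805

Step 3 — cumulative fraction after k components = (λ_1 + ... + λ_k) / Σ λ:
  k = 1: 36/82 = 0.439
  k = 2: (36 + 23)/82 = 59/82 = 0.7195
  k = 3: (36 + 23 + 23)/82 = 82/82 = 1

Summary (fraction, with percent):

explained: PC1 0.439 (43.9%), PC2 0.2805 (28.05%), PC3 0.2805 (28.05%);  cumulative: 0.439, 0.7195, 1


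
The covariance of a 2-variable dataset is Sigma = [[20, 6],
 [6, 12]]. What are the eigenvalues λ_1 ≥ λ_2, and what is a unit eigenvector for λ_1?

Step 1 — characteristic polynomial of 2×2 Sigma:
  det(Sigma - λI) = λ² - trace · λ + det = 0.
  trace = 20 + 12 = 32, det = 20·12 - (6)² = 204.
Step 2 — discriminant:
  Δ = trace² - 4·det = 1024 - 816 = 208.
Step 3 — eigenvalues:
  λ = (trace ± √Δ)/2 = (32 ± 14.4222)/2,
  λ_1 = 23.2111,  λ_2 = 8.7889.

Step 4 — unit eigenvector for λ_1: solve (Sigma - λ_1 I)v = 0. First row:
  (20 - 23.2111)·v_x + (6)·v_y = 0, i.e. (-3.2111)·v_x + (6)·v_y = 0,
  so v ∝ (b, λ_1 - a) = (6, 3.2111) = u.
  ||u|| = √((6)² + (3.2111)²) = √(46.3112) ≈ 6.8052,
  v_1 = u/||u|| ≈ (0.8817, 0.4719) (||v_1|| = 1).

λ_1 = 23.2111,  λ_2 = 8.7889;  v_1 ≈ (0.8817, 0.4719)


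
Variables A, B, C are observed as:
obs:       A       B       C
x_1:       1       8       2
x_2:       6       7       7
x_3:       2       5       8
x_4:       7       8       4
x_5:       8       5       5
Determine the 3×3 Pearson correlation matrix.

Step 1 — column means:
  mean(A) = (1 + 6 + 2 + 7 + 8) / 5 = 24/5 = 4.8
  mean(B) = (8 + 7 + 5 + 8 + 5) / 5 = 33/5 = 6.6
  mean(C) = (2 + 7 + 8 + 4 + 5) / 5 = 26/5 = 5.2

Step 2 — sample variances and covariances s[i,j] = (1/(n-1)) · Σ_k (x_{k,i} - mean_i) · (x_{k,j} - mean_j), with n-1 = 4:
  s[A,A] = ((-3.8)·(-3.8) + (1.2)·(1.2) + (-2.8)·(-2.8) + (2.2)·(2.2) + (3.2)·(3.2)) / 4 = 38.8/4 = 9.7
  s[A,B] = ((-3.8)·(1.4) + (1.2)·(0.4) + (-2.8)·(-1.6) + (2.2)·(1.4) + (3.2)·(-1.6)) / 4 = -2.4/4 = -0.6
  s[A,C] = ((-3.8)·(-3.2) + (1.2)·(1.8) + (-2.8)·(2.8) + (2.2)·(-1.2) + (3.2)·(-0.2)) / 4 = 3.2/4 = 0.8
  s[B,B] = ((1.4)·(1.4) + (0.4)·(0.4) + (-1.6)·(-1.6) + (1.4)·(1.4) + (-1.6)·(-1.6)) / 4 = 9.2/4 = 2.3
  s[B,C] = ((1.4)·(-3.2) + (0.4)·(1.8) + (-1.6)·(2.8) + (1.4)·(-1.2) + (-1.6)·(-0.2)) / 4 = -9.6/4 = -2.4
  s[C,C] = ((-3.2)·(-3.2) + (1.8)·(1.8) + (2.8)·(2.8) + (-1.2)·(-1.2) + (-0.2)·(-0.2)) / 4 = 22.8/4 = 5.7
  Sample standard deviations s_i = √(s[i,i]):
  s(A) = √(9.7) = 3.1145
  s(B) = √(2.3) = 1.5166
  s(C) = √(5.7) = 2.3875

Step 3 — r_{ij} = s_{ij} / (s_i · s_j):
  r[A,A] = 1 (diagonal).
  r[A,B] = -0.6 / (3.1145 · 1.5166) = -0.6 / 4.7233 = -0.127
  r[A,C] = 0.8 / (3.1145 · 2.3875) = 0.8 / 7.4357 = 0.1076
  r[B,B] = 1 (diagonal).
  r[B,C] = -2.4 / (1.5166 · 2.3875) = -2.4 / 3.6208 = -0.6628
  r[C,C] = 1 (diagonal).

R is symmetric with unit diagonal. Assembling:

R = [[1, -0.127, 0.1076],
 [-0.127, 1, -0.6628],
 [0.1076, -0.6628, 1]]


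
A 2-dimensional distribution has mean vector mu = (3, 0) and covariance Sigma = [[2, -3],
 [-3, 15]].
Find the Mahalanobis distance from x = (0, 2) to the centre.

Step 1 — centre the observation: (x - mu) = (-3, 2).

Step 2 — invert Sigma. det(Sigma) = 2·15 - (-3)² = 21.
  Sigma^{-1} = (1/det) · [[d, -b], [-b, a]] = [[0.7143, 0.1429],
 [0.1429, 0.0952]].

Step 3 — form the quadratic (x - mu)^T · Sigma^{-1} · (x - mu):
  Sigma^{-1} · (x - mu) = (-1.8571, -0.2381).
  (x - mu)^T · [Sigma^{-1} · (x - mu)] = (-3)·(-1.8571) + (2)·(-0.2381) = 5.0952.

Step 4 — take square root: d = √(5.0952) ≈ 2.2573.

d(x, mu) = √(5.0952) ≈ 2.2573


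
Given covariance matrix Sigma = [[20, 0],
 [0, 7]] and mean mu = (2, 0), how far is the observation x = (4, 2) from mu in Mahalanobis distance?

Step 1 — centre the observation: (x - mu) = (2, 2).

Step 2 — invert Sigma. det(Sigma) = 20·7 - (0)² = 140.
  Sigma^{-1} = (1/det) · [[d, -b], [-b, a]] = [[0.05, 0],
 [0, 0.1429]].

Step 3 — form the quadratic (x - mu)^T · Sigma^{-1} · (x - mu):
  Sigma^{-1} · (x - mu) = (0.1, 0.2857).
  (x - mu)^T · [Sigma^{-1} · (x - mu)] = (2)·(0.1) + (2)·(0.2857) = 0.7714.

Step 4 — take square root: d = √(0.7714) ≈ 0.8783.

d(x, mu) = √(0.7714) ≈ 0.8783


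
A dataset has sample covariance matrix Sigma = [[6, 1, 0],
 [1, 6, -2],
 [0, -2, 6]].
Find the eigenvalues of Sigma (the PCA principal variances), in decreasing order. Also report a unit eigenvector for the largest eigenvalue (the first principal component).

Step 1 — characteristic polynomial p(λ) = det(λI - Sigma) = λ³ - tr·λ² + c_1·λ - det, where tr = trace, c_1 = sum of the principal 2×2 minors, det = det(Sigma):
  tr = 6 + 6 + 6 = 18,
  c_1 = (6·6 - (1)²) + (6·6 - (0)²) + (6·6 - (-2)²) = 35 + 36 + 32 = 103,
  det = 6·(6·6 - (-2)²) - (1)·((1)·6 - (-2)·(0)) + (0)·((1)·(-2) - 6·(0)) = 6·(32) - (1)·(6) + (0)·(-2) = 186.
  So p(λ) = λ³ - 18λ² + 103λ - 186.
Step 2 — look for an integer root (rational root theorem: any rational root is an integer divisor of 186). Testing λ = 6:
  p(6) = 216 - 648 + 618 - 186 = 0  ✓
  Dividing out (λ - 6): p(λ) = (λ - 6)(λ² - 12λ + 31).
Step 3 — remaining eigenvalues from the quadratic λ² - 12λ + 31 = 0:
  Δ = 12² - 4·31 = 144 - 124 = 20,  λ = (12 ± √20)/2 = (12 ± 4.4721)/2 ≈ 8.2361 or 3.7639.
  Sorted: λ_1 = 8.2361,  λ_2 = 6,  λ_3 = 3.7639  (check: sum = 18 = tr ✓).

Step 4 — unit eigenvector for λ_1 ≈ 8.2361: v spans the null space of (Sigma - λ_1 I), whose rows are
  r_1 = (-2.2361, 1, 0),  r_2 = (1, -2.2361, -2),  r_3 = (0, -2, -2.2361).
  v is orthogonal to every row, so take v ∝ r_1 × r_2 = ((1)·(-2) - (0)·(-2.2361), (0)·(1) - (-2.2361)·(-2), (-2.2361)·(-2.2361) - (1)·(1)) ≈ (-2, -4.4721, 4).
  Rescale (multiply by -1 so the first nonzero entry is positive): u = (2, 4.4721, -4).
  ||u|| = √((2)² + (4.4721)² + (-4)²) = √(40) ≈ 6.3246,  v_1 = u/||u|| ≈ (0.3162, 0.7071, -0.6325) (||v_1|| = 1).

λ_1 = 8.2361,  λ_2 = 6,  λ_3 = 3.7639;  v_1 ≈ (0.3162, 0.7071, -0.6325)


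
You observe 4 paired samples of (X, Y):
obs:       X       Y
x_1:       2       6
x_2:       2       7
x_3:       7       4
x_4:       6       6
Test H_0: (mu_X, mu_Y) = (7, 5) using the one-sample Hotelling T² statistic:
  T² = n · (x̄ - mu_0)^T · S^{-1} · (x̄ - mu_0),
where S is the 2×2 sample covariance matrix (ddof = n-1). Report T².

Step 1 — sample mean vector:
  mean(X) = (2 + 2 + 7 + 6) / 4 = 17/4 = 4.25
  mean(Y) = (6 + 7 + 4 + 6) / 4 = 23/4 = 5.75
  x̄ = (4.25, 5.75),  deviation x̄ - mu_0 = (4.25, 5.75) - (7, 5) = (-2.75, 0.75).

Step 2 — sample covariance matrix, S[i,j] = (1/(n-1)) · Σ_k (x_{k,i} - mean_i) · (x_{k,j} - mean_j), divisor n-1 = 3:
  S[X,X] = ((-2.25)·(-2.25) + (-2.25)·(-2.25) + (2.75)·(2.75) + (1.75)·(1.75)) / 3 = 20.75/3 = 6.9167
  S[X,Y] = ((-2.25)·(0.25) + (-2.25)·(1.25) + (2.75)·(-1.75) + (1.75)·(0.25)) / 3 = -7.75/3 = -2.5833
  S[Y,Y] = ((0.25)·(0.25) + (1.25)·(1.25) + (-1.75)·(-1.75) + (0.25)·(0.25)) / 3 = 4.75/3 = 1.5833
  S = [[6.9167, -2.5833],
 [-2.5833, 1.5833]].

Step 3 — invert S. det(S) = 6.9167·1.5833 - (-2.5833)² = 4.2778.
  S^{-1} = (1/det) · [[d, -b], [-b, a]] = [[0.3701, 0.6039],
 [0.6039, 1.6169]].

Step 4 — quadratic form (x̄ - mu_0)^T · S^{-1} · (x̄ - mu_0):
  S^{-1} · (x̄ - mu_0) = (-0.5649, -0.4481),
  (x̄ - mu_0)^T · [...] = (-2.75)·(-0.5649) + (0.75)·(-0.4481) = 1.2175.

Step 5 — scale by n: T² = 4 · 1.2175 = 4.8701.

T² ≈ 4.8701


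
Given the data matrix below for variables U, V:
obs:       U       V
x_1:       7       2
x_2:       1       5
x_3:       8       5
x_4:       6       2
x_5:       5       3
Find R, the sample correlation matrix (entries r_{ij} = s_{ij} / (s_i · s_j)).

Step 1 — column means:
  mean(U) = (7 + 1 + 8 + 6 + 5) / 5 = 27/5 = 5.4
  mean(V) = (2 + 5 + 5 + 2 + 3) / 5 = 17/5 = 3.4

Step 2 — sample variances and covariances s[i,j] = (1/(n-1)) · Σ_k (x_{k,i} - mean_i) · (x_{k,j} - mean_j), with n-1 = 4:
  s[U,U] = ((1.6)·(1.6) + (-4.4)·(-4.4) + (2.6)·(2.6) + (0.6)·(0.6) + (-0.4)·(-0.4)) / 4 = 29.2/4 = 7.3
  s[U,V] = ((1.6)·(-1.4) + (-4.4)·(1.6) + (2.6)·(1.6) + (0.6)·(-1.4) + (-0.4)·(-0.4)) / 4 = -5.8/4 = -1.45
  s[V,V] = ((-1.4)·(-1.4) + (1.6)·(1.6) + (1.6)·(1.6) + (-1.4)·(-1.4) + (-0.4)·(-0.4)) / 4 = 9.2/4 = 2.3
  Sample standard deviations s_i = √(s[i,i]):
  s(U) = √(7.3) = 2.7019
  s(V) = √(2.3) = 1.5166

Step 3 — r_{ij} = s_{ij} / (s_i · s_j):
  r[U,U] = 1 (diagonal).
  r[U,V] = -1.45 / (2.7019 · 1.5166) = -1.45 / 4.0976 = -0.3539
  r[V,V] = 1 (diagonal).

R is symmetric with unit diagonal. Assembling:

R = [[1, -0.3539],
 [-0.3539, 1]]


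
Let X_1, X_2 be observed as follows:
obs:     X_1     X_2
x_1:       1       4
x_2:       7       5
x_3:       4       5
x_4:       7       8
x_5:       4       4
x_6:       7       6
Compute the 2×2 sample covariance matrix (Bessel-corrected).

Step 1 — column means:
  mean(X_1) = (1 + 7 + 4 + 7 + 4 + 7) / 6 = 30/6 = 5
  mean(X_2) = (4 + 5 + 5 + 8 + 4 + 6) / 6 = 32/6 = 5.3333

Step 2 — sample covariance S[i,j] = (1/(n-1)) · Σ_k (x_{k,i} - mean_i) · (x_{k,j} - mean_j), with n-1 = 5.
  S[X_1,X_1] = ((-4)·(-4) + (2)·(2) + (-1)·(-1) + (2)·(2) + (-1)·(-1) + (2)·(2)) / 5 = 30/5 = 6
  S[X_1,X_2] = ((-4)·(-1.3333) + (2)·(-0.3333) + (-1)·(-0.3333) + (2)·(2.6667) + (-1)·(-1.3333) + (2)·(0.6667)) / 5 = 13/5 = 2.6
  S[X_2,X_2] = ((-1.3333)·(-1.3333) + (-0.3333)·(-0.3333) + (-0.3333)·(-0.3333) + (2.6667)·(2.6667) + (-1.3333)·(-1.3333) + (0.6667)·(0.6667)) / 5 = 11.3333/5 = 2.2667

S is symmetric (S[j,i] = S[i,j]). Assembling:

S = [[6, 2.6],
 [2.6, 2.2667]]


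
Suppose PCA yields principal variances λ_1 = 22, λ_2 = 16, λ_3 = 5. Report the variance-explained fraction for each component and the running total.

Step 1 — total variance = trace(Sigma) = Σ λ_i = 22 + 16 + 5 = 43.

Step 2 — fraction explained by component i = λ_i / Σ λ:
  PC1: 22/43 = 0.5116
  PC2: 16/43 = 0.3721
  PC3: 5/43 = 0.1163

Step 3 — cumulative fraction after k components = (λ_1 + ... + λ_k) / Σ λ:
  k = 1: 22/43 = 0.5116
  k = 2: (22 + 16)/43 = 38/43 = 0.8837
  k = 3: (22 + 16 + 5)/43 = 43/43 = 1

Summary (fraction, with percent):

explained: PC1 0.5116 (51.16%), PC2 0.3721 (37.21%), PC3 0.1163 (11.63%);  cumulative: 0.5116, 0.8837, 1


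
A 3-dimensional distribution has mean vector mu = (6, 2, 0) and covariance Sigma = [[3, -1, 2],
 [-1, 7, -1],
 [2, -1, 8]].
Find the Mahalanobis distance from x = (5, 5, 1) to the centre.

Step 1 — centre the observation: (x - mu) = (-1, 3, 1).

Step 2 — invert Sigma (cofactor / det for 3×3, or solve directly):
  Sigma^{-1} = [[0.4135, 0.0451, -0.0977],
 [0.0451, 0.1504, 0.0075],
 [-0.0977, 0.0075, 0.1504]].

Step 3 — form the quadratic (x - mu)^T · Sigma^{-1} · (x - mu):
  Sigma^{-1} · (x - mu) = (-0.3759, 0.4135, 0.2707).
  (x - mu)^T · [Sigma^{-1} · (x - mu)] = (-1)·(-0.3759) + (3)·(0.4135) + (1)·(0.2707) = 1.8872.

Step 4 — take square root: d = √(1.8872) ≈ 1.3738.

d(x, mu) = √(1.8872) ≈ 1.3738


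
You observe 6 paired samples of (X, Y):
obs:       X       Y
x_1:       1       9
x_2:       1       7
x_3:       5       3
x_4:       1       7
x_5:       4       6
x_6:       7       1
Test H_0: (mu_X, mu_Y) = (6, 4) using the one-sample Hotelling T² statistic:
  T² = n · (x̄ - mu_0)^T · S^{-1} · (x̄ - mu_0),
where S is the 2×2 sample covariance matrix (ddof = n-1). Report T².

Step 1 — sample mean vector:
  mean(X) = (1 + 1 + 5 + 1 + 4 + 7) / 6 = 19/6 = 3.1667
  mean(Y) = (9 + 7 + 3 + 7 + 6 + 1) / 6 = 33/6 = 5.5
  x̄ = (3.1667, 5.5),  deviation x̄ - mu_0 = (3.1667, 5.5) - (6, 4) = (-2.8333, 1.5).

Step 2 — sample covariance matrix, S[i,j] = (1/(n-1)) · Σ_k (x_{k,i} - mean_i) · (x_{k,j} - mean_j), divisor n-1 = 5:
  S[X,X] = ((-2.1667)·(-2.1667) + (-2.1667)·(-2.1667) + (1.8333)·(1.8333) + (-2.1667)·(-2.1667) + (0.8333)·(0.8333) + (3.8333)·(3.8333)) / 5 = 32.8333/5 = 6.5667
  S[X,Y] = ((-2.1667)·(3.5) + (-2.1667)·(1.5) + (1.8333)·(-2.5) + (-2.1667)·(1.5) + (0.8333)·(0.5) + (3.8333)·(-4.5)) / 5 = -35.5/5 = -7.1
  S[Y,Y] = ((3.5)·(3.5) + (1.5)·(1.5) + (-2.5)·(-2.5) + (1.5)·(1.5) + (0.5)·(0.5) + (-4.5)·(-4.5)) / 5 = 43.5/5 = 8.7
  S = [[6.5667, -7.1],
 [-7.1, 8.7]].

Step 3 — invert S. det(S) = 6.5667·8.7 - (-7.1)² = 6.72.
  S^{-1} = (1/det) · [[d, -b], [-b, a]] = [[1.2946, 1.0565],
 [1.0565, 0.9772]].

Step 4 — quadratic form (x̄ - mu_0)^T · S^{-1} · (x̄ - mu_0):
  S^{-1} · (x̄ - mu_0) = (-2.0833, -1.5278),
  (x̄ - mu_0)^T · [...] = (-2.8333)·(-2.0833) + (1.5)·(-1.5278) = 3.6111.

Step 5 — scale by n: T² = 6 · 3.6111 = 21.6667.

T² ≈ 21.6667


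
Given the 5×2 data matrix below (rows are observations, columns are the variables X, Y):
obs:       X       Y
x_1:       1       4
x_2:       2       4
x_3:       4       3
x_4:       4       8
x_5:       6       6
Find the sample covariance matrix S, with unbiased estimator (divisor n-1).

Step 1 — column means:
  mean(X) = (1 + 2 + 4 + 4 + 6) / 5 = 17/5 = 3.4
  mean(Y) = (4 + 4 + 3 + 8 + 6) / 5 = 25/5 = 5

Step 2 — sample covariance S[i,j] = (1/(n-1)) · Σ_k (x_{k,i} - mean_i) · (x_{k,j} - mean_j), with n-1 = 4.
  S[X,X] = ((-2.4)·(-2.4) + (-1.4)·(-1.4) + (0.6)·(0.6) + (0.6)·(0.6) + (2.6)·(2.6)) / 4 = 15.2/4 = 3.8
  S[X,Y] = ((-2.4)·(-1) + (-1.4)·(-1) + (0.6)·(-2) + (0.6)·(3) + (2.6)·(1)) / 4 = 7/4 = 1.75
  S[Y,Y] = ((-1)·(-1) + (-1)·(-1) + (-2)·(-2) + (3)·(3) + (1)·(1)) / 4 = 16/4 = 4

S is symmetric (S[j,i] = S[i,j]). Assembling:

S = [[3.8, 1.75],
 [1.75, 4]]


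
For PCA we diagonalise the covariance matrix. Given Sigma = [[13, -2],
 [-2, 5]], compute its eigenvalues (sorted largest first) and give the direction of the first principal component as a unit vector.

Step 1 — characteristic polynomial of 2×2 Sigma:
  det(Sigma - λI) = λ² - trace · λ + det = 0.
  trace = 13 + 5 = 18, det = 13·5 - (-2)² = 61.
Step 2 — discriminant:
  Δ = trace² - 4·det = 324 - 244 = 80.
Step 3 — eigenvalues:
  λ = (trace ± √Δ)/2 = (18 ± 8.9443)/2,
  λ_1 = 13.4721,  λ_2 = 4.5279.

Step 4 — unit eigenvector for λ_1: solve (Sigma - λ_1 I)v = 0. First row:
  (13 - 13.4721)·v_x + (-2)·v_y = 0, i.e. (-0.4721)·v_x + (-2)·v_y = 0,
  so v ∝ (b, λ_1 - a) = (-2, 0.4721); multiply by -1 so the first entry is positive: u = (2, -0.4721).
  ||u|| = √((2)² + (-0.4721)²) = √(4.2229) ≈ 2.055,
  v_1 = u/||u|| ≈ (0.9732, -0.2298) (||v_1|| = 1).

λ_1 = 13.4721,  λ_2 = 4.5279;  v_1 ≈ (0.9732, -0.2298)


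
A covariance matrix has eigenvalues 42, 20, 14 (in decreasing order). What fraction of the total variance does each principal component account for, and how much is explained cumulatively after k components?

Step 1 — total variance = trace(Sigma) = Σ λ_i = 42 + 20 + 14 = 76.

Step 2 — fraction explained by component i = λ_i / Σ λ:
  PC1: 42/76 = 0.5526
  PC2: 20/76 = 0.2632
  PC3: 14/76 = 0.1842

Step 3 — cumulative fraction after k components = (λ_1 + ... + λ_k) / Σ λ:
  k = 1: 42/76 = 0.5526
  k = 2: (42 + 20)/76 = 62/76 = 0.8158
  k = 3: (42 + 20 + 14)/76 = 76/76 = 1

Summary (fraction, with percent):

explained: PC1 0.5526 (55.26%), PC2 0.2632 (26.32%), PC3 0.1842 (18.42%);  cumulative: 0.5526, 0.8158, 1


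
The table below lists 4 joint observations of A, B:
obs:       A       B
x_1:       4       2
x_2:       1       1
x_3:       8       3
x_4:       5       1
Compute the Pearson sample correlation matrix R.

Step 1 — column means:
  mean(A) = (4 + 1 + 8 + 5) / 4 = 18/4 = 4.5
  mean(B) = (2 + 1 + 3 + 1) / 4 = 7/4 = 1.75

Step 2 — sample variances and covariances s[i,j] = (1/(n-1)) · Σ_k (x_{k,i} - mean_i) · (x_{k,j} - mean_j), with n-1 = 3:
  s[A,A] = ((-0.5)·(-0.5) + (-3.5)·(-3.5) + (3.5)·(3.5) + (0.5)·(0.5)) / 3 = 25/3 = 8.3333
  s[A,B] = ((-0.5)·(0.25) + (-3.5)·(-0.75) + (3.5)·(1.25) + (0.5)·(-0.75)) / 3 = 6.5/3 = 2.1667
  s[B,B] = ((0.25)·(0.25) + (-0.75)·(-0.75) + (1.25)·(1.25) + (-0.75)·(-0.75)) / 3 = 2.75/3 = 0.9167
  Sample standard deviations s_i = √(s[i,i]):
  s(A) = √(8.3333) = 2.8868
  s(B) = √(0.9167) = 0.9574

Step 3 — r_{ij} = s_{ij} / (s_i · s_j):
  r[A,A] = 1 (diagonal).
  r[A,B] = 2.1667 / (2.8868 · 0.9574) = 2.1667 / 2.7639 = 0.7839
  r[B,B] = 1 (diagonal).

R is symmetric with unit diagonal. Assembling:

R = [[1, 0.7839],
 [0.7839, 1]]
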